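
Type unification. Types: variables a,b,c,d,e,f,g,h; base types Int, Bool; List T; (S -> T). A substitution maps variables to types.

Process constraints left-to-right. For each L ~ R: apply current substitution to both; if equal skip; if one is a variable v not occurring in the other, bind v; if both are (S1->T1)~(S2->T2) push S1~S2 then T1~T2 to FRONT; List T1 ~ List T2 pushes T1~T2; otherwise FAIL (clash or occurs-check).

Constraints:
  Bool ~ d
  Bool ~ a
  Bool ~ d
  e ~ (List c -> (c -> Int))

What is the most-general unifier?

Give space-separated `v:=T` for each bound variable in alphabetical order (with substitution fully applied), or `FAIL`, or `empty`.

step 1: unify Bool ~ d  [subst: {-} | 3 pending]
  bind d := Bool
step 2: unify Bool ~ a  [subst: {d:=Bool} | 2 pending]
  bind a := Bool
step 3: unify Bool ~ Bool  [subst: {d:=Bool, a:=Bool} | 1 pending]
  -> identical, skip
step 4: unify e ~ (List c -> (c -> Int))  [subst: {d:=Bool, a:=Bool} | 0 pending]
  bind e := (List c -> (c -> Int))

Answer: a:=Bool d:=Bool e:=(List c -> (c -> Int))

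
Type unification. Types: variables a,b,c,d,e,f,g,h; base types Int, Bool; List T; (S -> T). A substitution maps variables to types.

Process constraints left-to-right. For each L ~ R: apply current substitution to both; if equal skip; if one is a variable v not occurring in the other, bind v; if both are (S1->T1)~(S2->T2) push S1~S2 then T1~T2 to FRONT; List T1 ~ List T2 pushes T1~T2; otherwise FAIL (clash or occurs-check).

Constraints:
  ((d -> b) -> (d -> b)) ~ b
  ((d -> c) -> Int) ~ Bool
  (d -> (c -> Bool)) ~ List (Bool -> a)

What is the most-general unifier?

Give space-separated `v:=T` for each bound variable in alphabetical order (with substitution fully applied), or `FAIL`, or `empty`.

Answer: FAIL

Derivation:
step 1: unify ((d -> b) -> (d -> b)) ~ b  [subst: {-} | 2 pending]
  occurs-check fail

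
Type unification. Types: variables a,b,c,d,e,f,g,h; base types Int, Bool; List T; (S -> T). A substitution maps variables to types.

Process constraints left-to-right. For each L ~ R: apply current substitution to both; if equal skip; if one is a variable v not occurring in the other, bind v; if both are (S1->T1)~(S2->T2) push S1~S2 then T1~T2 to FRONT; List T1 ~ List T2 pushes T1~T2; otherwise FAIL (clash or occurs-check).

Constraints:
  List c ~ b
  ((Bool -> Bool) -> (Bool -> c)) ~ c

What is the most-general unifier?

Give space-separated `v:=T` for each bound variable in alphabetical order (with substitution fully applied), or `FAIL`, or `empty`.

step 1: unify List c ~ b  [subst: {-} | 1 pending]
  bind b := List c
step 2: unify ((Bool -> Bool) -> (Bool -> c)) ~ c  [subst: {b:=List c} | 0 pending]
  occurs-check fail

Answer: FAIL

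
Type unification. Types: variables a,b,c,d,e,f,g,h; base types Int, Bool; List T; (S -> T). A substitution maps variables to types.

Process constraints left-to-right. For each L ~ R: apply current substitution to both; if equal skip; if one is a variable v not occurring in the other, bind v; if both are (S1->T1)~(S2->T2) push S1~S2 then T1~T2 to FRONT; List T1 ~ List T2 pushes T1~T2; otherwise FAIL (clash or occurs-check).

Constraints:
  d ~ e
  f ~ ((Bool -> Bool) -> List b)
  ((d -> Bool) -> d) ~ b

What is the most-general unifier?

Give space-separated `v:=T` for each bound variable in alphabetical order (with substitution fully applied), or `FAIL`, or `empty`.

step 1: unify d ~ e  [subst: {-} | 2 pending]
  bind d := e
step 2: unify f ~ ((Bool -> Bool) -> List b)  [subst: {d:=e} | 1 pending]
  bind f := ((Bool -> Bool) -> List b)
step 3: unify ((e -> Bool) -> e) ~ b  [subst: {d:=e, f:=((Bool -> Bool) -> List b)} | 0 pending]
  bind b := ((e -> Bool) -> e)

Answer: b:=((e -> Bool) -> e) d:=e f:=((Bool -> Bool) -> List ((e -> Bool) -> e))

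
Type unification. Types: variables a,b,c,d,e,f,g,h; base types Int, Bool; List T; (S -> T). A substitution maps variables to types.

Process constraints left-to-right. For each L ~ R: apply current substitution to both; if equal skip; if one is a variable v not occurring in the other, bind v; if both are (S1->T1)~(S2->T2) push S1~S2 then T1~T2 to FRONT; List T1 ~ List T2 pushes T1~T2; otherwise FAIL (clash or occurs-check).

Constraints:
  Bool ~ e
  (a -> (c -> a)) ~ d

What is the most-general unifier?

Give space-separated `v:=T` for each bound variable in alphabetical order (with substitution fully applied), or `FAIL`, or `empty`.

step 1: unify Bool ~ e  [subst: {-} | 1 pending]
  bind e := Bool
step 2: unify (a -> (c -> a)) ~ d  [subst: {e:=Bool} | 0 pending]
  bind d := (a -> (c -> a))

Answer: d:=(a -> (c -> a)) e:=Bool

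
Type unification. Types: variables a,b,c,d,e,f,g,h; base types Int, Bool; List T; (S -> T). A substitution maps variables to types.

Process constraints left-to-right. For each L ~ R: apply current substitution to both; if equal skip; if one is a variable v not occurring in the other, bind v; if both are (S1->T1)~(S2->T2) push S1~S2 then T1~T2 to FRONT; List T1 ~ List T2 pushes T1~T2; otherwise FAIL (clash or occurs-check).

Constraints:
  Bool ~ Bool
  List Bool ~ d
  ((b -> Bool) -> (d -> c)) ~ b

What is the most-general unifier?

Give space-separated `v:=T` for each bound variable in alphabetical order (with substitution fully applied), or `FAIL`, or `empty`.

step 1: unify Bool ~ Bool  [subst: {-} | 2 pending]
  -> identical, skip
step 2: unify List Bool ~ d  [subst: {-} | 1 pending]
  bind d := List Bool
step 3: unify ((b -> Bool) -> (List Bool -> c)) ~ b  [subst: {d:=List Bool} | 0 pending]
  occurs-check fail

Answer: FAIL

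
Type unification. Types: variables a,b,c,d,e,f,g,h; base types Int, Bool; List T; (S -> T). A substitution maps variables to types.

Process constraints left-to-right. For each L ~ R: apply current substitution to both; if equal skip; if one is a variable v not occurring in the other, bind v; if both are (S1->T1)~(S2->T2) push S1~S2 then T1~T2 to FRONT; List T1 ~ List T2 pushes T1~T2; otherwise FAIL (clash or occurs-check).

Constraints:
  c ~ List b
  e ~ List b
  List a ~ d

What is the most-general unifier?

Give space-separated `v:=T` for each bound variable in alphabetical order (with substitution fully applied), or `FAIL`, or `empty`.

Answer: c:=List b d:=List a e:=List b

Derivation:
step 1: unify c ~ List b  [subst: {-} | 2 pending]
  bind c := List b
step 2: unify e ~ List b  [subst: {c:=List b} | 1 pending]
  bind e := List b
step 3: unify List a ~ d  [subst: {c:=List b, e:=List b} | 0 pending]
  bind d := List a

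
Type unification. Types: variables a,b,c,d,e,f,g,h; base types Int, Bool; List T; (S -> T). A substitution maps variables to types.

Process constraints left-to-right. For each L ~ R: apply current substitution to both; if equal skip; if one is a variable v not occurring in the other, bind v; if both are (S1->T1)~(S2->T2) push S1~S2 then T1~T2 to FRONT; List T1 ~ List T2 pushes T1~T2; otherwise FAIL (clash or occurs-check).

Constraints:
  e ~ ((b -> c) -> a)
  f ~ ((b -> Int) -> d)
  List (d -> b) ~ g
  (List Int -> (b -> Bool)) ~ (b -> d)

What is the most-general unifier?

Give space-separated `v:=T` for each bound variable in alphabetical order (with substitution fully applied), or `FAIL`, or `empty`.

Answer: b:=List Int d:=(List Int -> Bool) e:=((List Int -> c) -> a) f:=((List Int -> Int) -> (List Int -> Bool)) g:=List ((List Int -> Bool) -> List Int)

Derivation:
step 1: unify e ~ ((b -> c) -> a)  [subst: {-} | 3 pending]
  bind e := ((b -> c) -> a)
step 2: unify f ~ ((b -> Int) -> d)  [subst: {e:=((b -> c) -> a)} | 2 pending]
  bind f := ((b -> Int) -> d)
step 3: unify List (d -> b) ~ g  [subst: {e:=((b -> c) -> a), f:=((b -> Int) -> d)} | 1 pending]
  bind g := List (d -> b)
step 4: unify (List Int -> (b -> Bool)) ~ (b -> d)  [subst: {e:=((b -> c) -> a), f:=((b -> Int) -> d), g:=List (d -> b)} | 0 pending]
  -> decompose arrow: push List Int~b, (b -> Bool)~d
step 5: unify List Int ~ b  [subst: {e:=((b -> c) -> a), f:=((b -> Int) -> d), g:=List (d -> b)} | 1 pending]
  bind b := List Int
step 6: unify (List Int -> Bool) ~ d  [subst: {e:=((b -> c) -> a), f:=((b -> Int) -> d), g:=List (d -> b), b:=List Int} | 0 pending]
  bind d := (List Int -> Bool)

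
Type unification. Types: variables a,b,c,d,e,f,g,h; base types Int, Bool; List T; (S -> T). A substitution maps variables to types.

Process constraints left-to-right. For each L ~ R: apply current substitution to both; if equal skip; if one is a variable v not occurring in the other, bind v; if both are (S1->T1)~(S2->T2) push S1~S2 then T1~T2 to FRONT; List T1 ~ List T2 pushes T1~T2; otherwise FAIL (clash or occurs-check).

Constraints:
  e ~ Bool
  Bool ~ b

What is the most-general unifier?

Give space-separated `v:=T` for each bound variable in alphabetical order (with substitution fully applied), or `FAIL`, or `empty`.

Answer: b:=Bool e:=Bool

Derivation:
step 1: unify e ~ Bool  [subst: {-} | 1 pending]
  bind e := Bool
step 2: unify Bool ~ b  [subst: {e:=Bool} | 0 pending]
  bind b := Bool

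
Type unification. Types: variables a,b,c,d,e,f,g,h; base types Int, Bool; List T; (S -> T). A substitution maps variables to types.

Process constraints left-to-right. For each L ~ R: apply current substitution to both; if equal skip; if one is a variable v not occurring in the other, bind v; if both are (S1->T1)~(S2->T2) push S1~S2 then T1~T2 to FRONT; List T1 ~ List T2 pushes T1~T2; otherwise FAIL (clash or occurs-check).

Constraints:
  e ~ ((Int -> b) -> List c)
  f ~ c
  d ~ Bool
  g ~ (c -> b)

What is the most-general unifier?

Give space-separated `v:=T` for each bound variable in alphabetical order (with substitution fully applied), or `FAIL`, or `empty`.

Answer: d:=Bool e:=((Int -> b) -> List c) f:=c g:=(c -> b)

Derivation:
step 1: unify e ~ ((Int -> b) -> List c)  [subst: {-} | 3 pending]
  bind e := ((Int -> b) -> List c)
step 2: unify f ~ c  [subst: {e:=((Int -> b) -> List c)} | 2 pending]
  bind f := c
step 3: unify d ~ Bool  [subst: {e:=((Int -> b) -> List c), f:=c} | 1 pending]
  bind d := Bool
step 4: unify g ~ (c -> b)  [subst: {e:=((Int -> b) -> List c), f:=c, d:=Bool} | 0 pending]
  bind g := (c -> b)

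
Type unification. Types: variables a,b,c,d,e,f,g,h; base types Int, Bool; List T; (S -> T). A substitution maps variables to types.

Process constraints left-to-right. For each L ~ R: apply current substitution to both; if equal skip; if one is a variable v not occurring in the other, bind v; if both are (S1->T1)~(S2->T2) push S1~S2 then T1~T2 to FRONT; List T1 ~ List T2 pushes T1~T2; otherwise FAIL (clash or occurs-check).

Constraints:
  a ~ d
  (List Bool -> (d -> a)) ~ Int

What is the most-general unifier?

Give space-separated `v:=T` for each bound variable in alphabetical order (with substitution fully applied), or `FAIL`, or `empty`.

Answer: FAIL

Derivation:
step 1: unify a ~ d  [subst: {-} | 1 pending]
  bind a := d
step 2: unify (List Bool -> (d -> d)) ~ Int  [subst: {a:=d} | 0 pending]
  clash: (List Bool -> (d -> d)) vs Int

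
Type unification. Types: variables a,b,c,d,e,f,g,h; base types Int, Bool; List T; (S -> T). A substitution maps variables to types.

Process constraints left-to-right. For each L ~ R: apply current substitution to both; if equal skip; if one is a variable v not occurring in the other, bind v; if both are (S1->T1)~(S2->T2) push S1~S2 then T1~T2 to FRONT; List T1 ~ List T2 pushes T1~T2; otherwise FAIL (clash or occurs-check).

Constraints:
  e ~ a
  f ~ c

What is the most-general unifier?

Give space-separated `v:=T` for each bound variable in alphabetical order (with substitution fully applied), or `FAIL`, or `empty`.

step 1: unify e ~ a  [subst: {-} | 1 pending]
  bind e := a
step 2: unify f ~ c  [subst: {e:=a} | 0 pending]
  bind f := c

Answer: e:=a f:=c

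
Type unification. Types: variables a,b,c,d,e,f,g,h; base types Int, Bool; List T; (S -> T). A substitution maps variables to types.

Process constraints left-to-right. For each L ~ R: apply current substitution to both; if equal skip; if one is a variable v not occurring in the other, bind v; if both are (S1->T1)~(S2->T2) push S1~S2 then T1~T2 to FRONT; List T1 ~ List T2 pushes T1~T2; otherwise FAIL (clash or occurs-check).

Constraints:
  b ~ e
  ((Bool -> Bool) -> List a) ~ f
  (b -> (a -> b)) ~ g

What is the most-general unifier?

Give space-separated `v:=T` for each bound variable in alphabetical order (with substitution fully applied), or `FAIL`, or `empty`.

Answer: b:=e f:=((Bool -> Bool) -> List a) g:=(e -> (a -> e))

Derivation:
step 1: unify b ~ e  [subst: {-} | 2 pending]
  bind b := e
step 2: unify ((Bool -> Bool) -> List a) ~ f  [subst: {b:=e} | 1 pending]
  bind f := ((Bool -> Bool) -> List a)
step 3: unify (e -> (a -> e)) ~ g  [subst: {b:=e, f:=((Bool -> Bool) -> List a)} | 0 pending]
  bind g := (e -> (a -> e))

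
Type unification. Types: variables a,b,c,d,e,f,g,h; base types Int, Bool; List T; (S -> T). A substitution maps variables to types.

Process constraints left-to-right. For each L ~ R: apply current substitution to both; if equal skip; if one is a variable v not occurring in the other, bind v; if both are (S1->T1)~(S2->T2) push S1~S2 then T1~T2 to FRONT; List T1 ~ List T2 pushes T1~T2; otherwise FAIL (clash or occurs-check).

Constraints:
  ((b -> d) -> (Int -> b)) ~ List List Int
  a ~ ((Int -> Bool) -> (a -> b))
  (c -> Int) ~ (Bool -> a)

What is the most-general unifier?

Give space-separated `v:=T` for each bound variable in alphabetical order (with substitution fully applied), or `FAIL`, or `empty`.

step 1: unify ((b -> d) -> (Int -> b)) ~ List List Int  [subst: {-} | 2 pending]
  clash: ((b -> d) -> (Int -> b)) vs List List Int

Answer: FAIL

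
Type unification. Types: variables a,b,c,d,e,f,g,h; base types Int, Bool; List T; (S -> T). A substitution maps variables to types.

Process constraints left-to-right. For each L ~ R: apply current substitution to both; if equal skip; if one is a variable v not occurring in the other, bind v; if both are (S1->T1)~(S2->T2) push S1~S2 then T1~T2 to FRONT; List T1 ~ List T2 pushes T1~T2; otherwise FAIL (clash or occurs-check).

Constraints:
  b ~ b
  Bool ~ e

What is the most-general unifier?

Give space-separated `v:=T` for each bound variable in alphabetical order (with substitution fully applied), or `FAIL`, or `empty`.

step 1: unify b ~ b  [subst: {-} | 1 pending]
  -> identical, skip
step 2: unify Bool ~ e  [subst: {-} | 0 pending]
  bind e := Bool

Answer: e:=Bool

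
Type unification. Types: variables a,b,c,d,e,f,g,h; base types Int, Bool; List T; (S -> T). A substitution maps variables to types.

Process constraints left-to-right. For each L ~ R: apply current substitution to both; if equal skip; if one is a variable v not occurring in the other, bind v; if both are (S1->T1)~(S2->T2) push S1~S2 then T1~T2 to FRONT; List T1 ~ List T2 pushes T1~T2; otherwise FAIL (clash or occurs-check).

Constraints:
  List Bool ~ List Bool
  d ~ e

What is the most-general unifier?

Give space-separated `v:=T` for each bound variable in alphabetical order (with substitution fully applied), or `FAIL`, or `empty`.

step 1: unify List Bool ~ List Bool  [subst: {-} | 1 pending]
  -> identical, skip
step 2: unify d ~ e  [subst: {-} | 0 pending]
  bind d := e

Answer: d:=e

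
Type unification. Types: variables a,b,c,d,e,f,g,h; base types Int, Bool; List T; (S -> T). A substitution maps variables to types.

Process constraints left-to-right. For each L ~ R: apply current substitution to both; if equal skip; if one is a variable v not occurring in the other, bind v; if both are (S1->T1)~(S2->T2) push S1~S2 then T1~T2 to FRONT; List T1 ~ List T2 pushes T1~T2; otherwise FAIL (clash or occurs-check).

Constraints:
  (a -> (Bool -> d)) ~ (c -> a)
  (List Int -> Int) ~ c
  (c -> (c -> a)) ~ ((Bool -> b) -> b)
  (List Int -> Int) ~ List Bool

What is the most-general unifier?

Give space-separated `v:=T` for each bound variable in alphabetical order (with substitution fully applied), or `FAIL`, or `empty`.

step 1: unify (a -> (Bool -> d)) ~ (c -> a)  [subst: {-} | 3 pending]
  -> decompose arrow: push a~c, (Bool -> d)~a
step 2: unify a ~ c  [subst: {-} | 4 pending]
  bind a := c
step 3: unify (Bool -> d) ~ c  [subst: {a:=c} | 3 pending]
  bind c := (Bool -> d)
step 4: unify (List Int -> Int) ~ (Bool -> d)  [subst: {a:=c, c:=(Bool -> d)} | 2 pending]
  -> decompose arrow: push List Int~Bool, Int~d
step 5: unify List Int ~ Bool  [subst: {a:=c, c:=(Bool -> d)} | 3 pending]
  clash: List Int vs Bool

Answer: FAIL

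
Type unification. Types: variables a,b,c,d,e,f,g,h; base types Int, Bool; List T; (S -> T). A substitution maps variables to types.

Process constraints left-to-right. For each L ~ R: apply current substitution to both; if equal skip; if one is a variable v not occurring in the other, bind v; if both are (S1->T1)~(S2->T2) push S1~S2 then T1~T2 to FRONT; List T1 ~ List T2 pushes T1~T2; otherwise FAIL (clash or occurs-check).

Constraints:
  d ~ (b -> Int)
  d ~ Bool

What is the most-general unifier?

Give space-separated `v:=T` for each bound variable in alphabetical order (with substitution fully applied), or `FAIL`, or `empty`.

step 1: unify d ~ (b -> Int)  [subst: {-} | 1 pending]
  bind d := (b -> Int)
step 2: unify (b -> Int) ~ Bool  [subst: {d:=(b -> Int)} | 0 pending]
  clash: (b -> Int) vs Bool

Answer: FAIL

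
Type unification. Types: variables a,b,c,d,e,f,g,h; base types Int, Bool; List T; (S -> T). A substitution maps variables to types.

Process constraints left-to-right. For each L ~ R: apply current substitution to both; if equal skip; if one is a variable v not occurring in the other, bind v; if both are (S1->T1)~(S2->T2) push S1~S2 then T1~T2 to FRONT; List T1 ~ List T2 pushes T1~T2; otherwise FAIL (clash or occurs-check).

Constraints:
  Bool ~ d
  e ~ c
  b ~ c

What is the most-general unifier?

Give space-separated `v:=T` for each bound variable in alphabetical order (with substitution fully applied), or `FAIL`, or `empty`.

step 1: unify Bool ~ d  [subst: {-} | 2 pending]
  bind d := Bool
step 2: unify e ~ c  [subst: {d:=Bool} | 1 pending]
  bind e := c
step 3: unify b ~ c  [subst: {d:=Bool, e:=c} | 0 pending]
  bind b := c

Answer: b:=c d:=Bool e:=c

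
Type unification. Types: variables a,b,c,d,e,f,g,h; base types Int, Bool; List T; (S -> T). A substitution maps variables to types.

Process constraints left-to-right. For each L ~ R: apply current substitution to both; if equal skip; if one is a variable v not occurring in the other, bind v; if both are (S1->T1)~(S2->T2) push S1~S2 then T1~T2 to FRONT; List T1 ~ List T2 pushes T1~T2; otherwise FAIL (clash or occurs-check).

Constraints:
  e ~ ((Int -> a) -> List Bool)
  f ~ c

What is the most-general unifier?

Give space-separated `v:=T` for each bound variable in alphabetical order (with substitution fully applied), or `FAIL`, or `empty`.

step 1: unify e ~ ((Int -> a) -> List Bool)  [subst: {-} | 1 pending]
  bind e := ((Int -> a) -> List Bool)
step 2: unify f ~ c  [subst: {e:=((Int -> a) -> List Bool)} | 0 pending]
  bind f := c

Answer: e:=((Int -> a) -> List Bool) f:=c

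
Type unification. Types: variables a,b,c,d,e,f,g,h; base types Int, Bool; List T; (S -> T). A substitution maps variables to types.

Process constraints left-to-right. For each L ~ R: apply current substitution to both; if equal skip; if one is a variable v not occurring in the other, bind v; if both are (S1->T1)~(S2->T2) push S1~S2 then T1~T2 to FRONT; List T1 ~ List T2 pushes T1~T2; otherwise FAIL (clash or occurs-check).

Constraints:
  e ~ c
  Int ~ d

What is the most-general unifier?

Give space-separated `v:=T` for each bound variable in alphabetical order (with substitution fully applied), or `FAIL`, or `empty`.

Answer: d:=Int e:=c

Derivation:
step 1: unify e ~ c  [subst: {-} | 1 pending]
  bind e := c
step 2: unify Int ~ d  [subst: {e:=c} | 0 pending]
  bind d := Int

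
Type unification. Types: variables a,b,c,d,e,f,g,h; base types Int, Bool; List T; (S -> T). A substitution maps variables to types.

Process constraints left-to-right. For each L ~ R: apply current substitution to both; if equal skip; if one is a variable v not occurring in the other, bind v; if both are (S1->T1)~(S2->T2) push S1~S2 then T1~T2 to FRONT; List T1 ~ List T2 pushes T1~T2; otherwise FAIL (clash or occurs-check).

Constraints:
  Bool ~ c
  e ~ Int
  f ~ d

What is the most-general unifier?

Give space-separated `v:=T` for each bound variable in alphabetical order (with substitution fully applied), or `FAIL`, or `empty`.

step 1: unify Bool ~ c  [subst: {-} | 2 pending]
  bind c := Bool
step 2: unify e ~ Int  [subst: {c:=Bool} | 1 pending]
  bind e := Int
step 3: unify f ~ d  [subst: {c:=Bool, e:=Int} | 0 pending]
  bind f := d

Answer: c:=Bool e:=Int f:=d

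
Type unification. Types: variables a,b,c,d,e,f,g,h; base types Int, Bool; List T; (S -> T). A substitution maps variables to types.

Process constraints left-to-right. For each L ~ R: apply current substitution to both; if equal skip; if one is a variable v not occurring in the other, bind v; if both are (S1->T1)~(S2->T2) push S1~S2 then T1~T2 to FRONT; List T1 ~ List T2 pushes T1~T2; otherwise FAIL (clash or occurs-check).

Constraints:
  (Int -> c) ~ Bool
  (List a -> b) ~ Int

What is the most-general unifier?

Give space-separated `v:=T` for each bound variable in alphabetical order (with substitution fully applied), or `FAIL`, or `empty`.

step 1: unify (Int -> c) ~ Bool  [subst: {-} | 1 pending]
  clash: (Int -> c) vs Bool

Answer: FAIL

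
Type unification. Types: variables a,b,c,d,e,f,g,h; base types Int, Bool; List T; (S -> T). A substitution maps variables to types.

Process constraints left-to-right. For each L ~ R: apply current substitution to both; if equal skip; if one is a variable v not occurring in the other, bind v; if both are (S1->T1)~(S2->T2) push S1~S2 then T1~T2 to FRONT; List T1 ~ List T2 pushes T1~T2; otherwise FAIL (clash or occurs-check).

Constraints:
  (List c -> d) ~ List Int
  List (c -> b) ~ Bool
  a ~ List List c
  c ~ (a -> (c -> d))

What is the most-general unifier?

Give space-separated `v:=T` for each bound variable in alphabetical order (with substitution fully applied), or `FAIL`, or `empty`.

step 1: unify (List c -> d) ~ List Int  [subst: {-} | 3 pending]
  clash: (List c -> d) vs List Int

Answer: FAIL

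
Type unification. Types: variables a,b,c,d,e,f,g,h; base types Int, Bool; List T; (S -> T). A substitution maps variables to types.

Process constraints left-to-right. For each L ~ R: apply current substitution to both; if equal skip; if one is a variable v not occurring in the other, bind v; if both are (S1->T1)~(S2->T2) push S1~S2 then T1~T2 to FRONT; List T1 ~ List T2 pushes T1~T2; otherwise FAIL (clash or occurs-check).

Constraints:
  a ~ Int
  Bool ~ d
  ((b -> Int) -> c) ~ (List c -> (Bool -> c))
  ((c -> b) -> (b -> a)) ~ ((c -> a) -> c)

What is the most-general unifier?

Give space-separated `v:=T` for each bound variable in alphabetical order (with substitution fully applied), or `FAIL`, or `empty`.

step 1: unify a ~ Int  [subst: {-} | 3 pending]
  bind a := Int
step 2: unify Bool ~ d  [subst: {a:=Int} | 2 pending]
  bind d := Bool
step 3: unify ((b -> Int) -> c) ~ (List c -> (Bool -> c))  [subst: {a:=Int, d:=Bool} | 1 pending]
  -> decompose arrow: push (b -> Int)~List c, c~(Bool -> c)
step 4: unify (b -> Int) ~ List c  [subst: {a:=Int, d:=Bool} | 2 pending]
  clash: (b -> Int) vs List c

Answer: FAIL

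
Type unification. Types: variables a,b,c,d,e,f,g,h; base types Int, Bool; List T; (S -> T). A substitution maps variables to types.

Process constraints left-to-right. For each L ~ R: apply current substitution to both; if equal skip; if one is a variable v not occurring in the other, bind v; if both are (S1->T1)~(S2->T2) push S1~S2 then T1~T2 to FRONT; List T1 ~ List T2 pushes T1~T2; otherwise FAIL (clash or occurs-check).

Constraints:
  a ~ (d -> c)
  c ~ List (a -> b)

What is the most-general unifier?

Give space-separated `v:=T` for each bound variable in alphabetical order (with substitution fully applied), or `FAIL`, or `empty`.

step 1: unify a ~ (d -> c)  [subst: {-} | 1 pending]
  bind a := (d -> c)
step 2: unify c ~ List ((d -> c) -> b)  [subst: {a:=(d -> c)} | 0 pending]
  occurs-check fail: c in List ((d -> c) -> b)

Answer: FAIL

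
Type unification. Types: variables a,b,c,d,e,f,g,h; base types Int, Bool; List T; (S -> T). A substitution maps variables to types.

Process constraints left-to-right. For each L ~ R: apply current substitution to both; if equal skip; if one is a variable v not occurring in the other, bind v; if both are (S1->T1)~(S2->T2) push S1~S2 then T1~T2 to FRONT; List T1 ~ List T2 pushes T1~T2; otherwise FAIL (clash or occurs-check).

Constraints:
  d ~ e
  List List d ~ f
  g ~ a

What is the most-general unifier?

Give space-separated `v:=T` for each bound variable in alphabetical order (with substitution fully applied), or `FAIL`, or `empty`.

step 1: unify d ~ e  [subst: {-} | 2 pending]
  bind d := e
step 2: unify List List e ~ f  [subst: {d:=e} | 1 pending]
  bind f := List List e
step 3: unify g ~ a  [subst: {d:=e, f:=List List e} | 0 pending]
  bind g := a

Answer: d:=e f:=List List e g:=a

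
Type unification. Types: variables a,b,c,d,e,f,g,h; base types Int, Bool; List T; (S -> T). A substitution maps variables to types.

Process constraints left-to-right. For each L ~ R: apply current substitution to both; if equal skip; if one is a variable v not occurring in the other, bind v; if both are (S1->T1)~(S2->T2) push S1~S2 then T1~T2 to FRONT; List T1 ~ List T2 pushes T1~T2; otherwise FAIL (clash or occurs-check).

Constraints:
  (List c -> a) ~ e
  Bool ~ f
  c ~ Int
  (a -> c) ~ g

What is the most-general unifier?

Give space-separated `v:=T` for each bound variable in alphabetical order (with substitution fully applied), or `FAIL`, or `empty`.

Answer: c:=Int e:=(List Int -> a) f:=Bool g:=(a -> Int)

Derivation:
step 1: unify (List c -> a) ~ e  [subst: {-} | 3 pending]
  bind e := (List c -> a)
step 2: unify Bool ~ f  [subst: {e:=(List c -> a)} | 2 pending]
  bind f := Bool
step 3: unify c ~ Int  [subst: {e:=(List c -> a), f:=Bool} | 1 pending]
  bind c := Int
step 4: unify (a -> Int) ~ g  [subst: {e:=(List c -> a), f:=Bool, c:=Int} | 0 pending]
  bind g := (a -> Int)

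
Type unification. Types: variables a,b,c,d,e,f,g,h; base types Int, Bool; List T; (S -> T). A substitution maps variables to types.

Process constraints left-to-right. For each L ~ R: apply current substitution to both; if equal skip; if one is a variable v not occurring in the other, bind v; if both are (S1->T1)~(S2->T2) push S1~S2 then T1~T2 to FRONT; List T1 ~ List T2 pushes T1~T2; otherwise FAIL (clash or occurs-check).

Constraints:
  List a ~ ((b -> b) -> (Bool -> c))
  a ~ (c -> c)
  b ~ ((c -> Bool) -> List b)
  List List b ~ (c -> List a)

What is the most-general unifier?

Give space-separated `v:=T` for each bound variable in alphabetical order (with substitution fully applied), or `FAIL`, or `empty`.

Answer: FAIL

Derivation:
step 1: unify List a ~ ((b -> b) -> (Bool -> c))  [subst: {-} | 3 pending]
  clash: List a vs ((b -> b) -> (Bool -> c))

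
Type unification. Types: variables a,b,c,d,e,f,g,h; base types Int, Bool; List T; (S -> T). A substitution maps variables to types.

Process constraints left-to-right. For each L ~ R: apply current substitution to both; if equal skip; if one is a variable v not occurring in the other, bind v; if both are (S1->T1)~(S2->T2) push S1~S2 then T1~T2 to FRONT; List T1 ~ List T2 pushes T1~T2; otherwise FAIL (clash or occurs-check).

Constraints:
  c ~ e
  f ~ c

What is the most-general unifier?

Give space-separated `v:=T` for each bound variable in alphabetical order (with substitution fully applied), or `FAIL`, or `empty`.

Answer: c:=e f:=e

Derivation:
step 1: unify c ~ e  [subst: {-} | 1 pending]
  bind c := e
step 2: unify f ~ e  [subst: {c:=e} | 0 pending]
  bind f := e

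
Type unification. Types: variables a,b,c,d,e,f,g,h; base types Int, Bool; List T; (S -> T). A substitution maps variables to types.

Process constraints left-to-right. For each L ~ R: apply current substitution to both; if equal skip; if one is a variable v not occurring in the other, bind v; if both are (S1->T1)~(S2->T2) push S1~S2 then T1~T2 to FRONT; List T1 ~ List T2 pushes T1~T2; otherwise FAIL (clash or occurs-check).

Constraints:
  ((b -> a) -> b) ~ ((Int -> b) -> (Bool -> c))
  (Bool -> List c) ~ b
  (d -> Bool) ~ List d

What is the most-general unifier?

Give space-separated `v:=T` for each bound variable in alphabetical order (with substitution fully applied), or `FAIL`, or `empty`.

Answer: FAIL

Derivation:
step 1: unify ((b -> a) -> b) ~ ((Int -> b) -> (Bool -> c))  [subst: {-} | 2 pending]
  -> decompose arrow: push (b -> a)~(Int -> b), b~(Bool -> c)
step 2: unify (b -> a) ~ (Int -> b)  [subst: {-} | 3 pending]
  -> decompose arrow: push b~Int, a~b
step 3: unify b ~ Int  [subst: {-} | 4 pending]
  bind b := Int
step 4: unify a ~ Int  [subst: {b:=Int} | 3 pending]
  bind a := Int
step 5: unify Int ~ (Bool -> c)  [subst: {b:=Int, a:=Int} | 2 pending]
  clash: Int vs (Bool -> c)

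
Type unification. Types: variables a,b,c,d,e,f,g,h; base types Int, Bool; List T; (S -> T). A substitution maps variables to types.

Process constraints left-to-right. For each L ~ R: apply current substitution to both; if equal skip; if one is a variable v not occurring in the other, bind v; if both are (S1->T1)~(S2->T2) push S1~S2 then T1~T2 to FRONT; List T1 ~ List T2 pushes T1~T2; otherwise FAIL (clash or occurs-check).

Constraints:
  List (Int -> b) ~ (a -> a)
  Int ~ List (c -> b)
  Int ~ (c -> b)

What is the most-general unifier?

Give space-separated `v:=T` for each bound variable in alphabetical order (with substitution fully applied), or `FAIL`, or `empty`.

Answer: FAIL

Derivation:
step 1: unify List (Int -> b) ~ (a -> a)  [subst: {-} | 2 pending]
  clash: List (Int -> b) vs (a -> a)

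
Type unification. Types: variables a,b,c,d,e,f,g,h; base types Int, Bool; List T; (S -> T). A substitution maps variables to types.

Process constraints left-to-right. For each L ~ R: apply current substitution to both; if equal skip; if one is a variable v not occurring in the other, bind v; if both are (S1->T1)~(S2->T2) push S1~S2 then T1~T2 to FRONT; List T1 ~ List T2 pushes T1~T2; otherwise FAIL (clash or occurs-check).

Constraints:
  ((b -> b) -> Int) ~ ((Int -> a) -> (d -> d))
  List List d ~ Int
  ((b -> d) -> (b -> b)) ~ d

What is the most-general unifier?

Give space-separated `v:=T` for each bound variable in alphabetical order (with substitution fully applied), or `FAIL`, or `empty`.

step 1: unify ((b -> b) -> Int) ~ ((Int -> a) -> (d -> d))  [subst: {-} | 2 pending]
  -> decompose arrow: push (b -> b)~(Int -> a), Int~(d -> d)
step 2: unify (b -> b) ~ (Int -> a)  [subst: {-} | 3 pending]
  -> decompose arrow: push b~Int, b~a
step 3: unify b ~ Int  [subst: {-} | 4 pending]
  bind b := Int
step 4: unify Int ~ a  [subst: {b:=Int} | 3 pending]
  bind a := Int
step 5: unify Int ~ (d -> d)  [subst: {b:=Int, a:=Int} | 2 pending]
  clash: Int vs (d -> d)

Answer: FAIL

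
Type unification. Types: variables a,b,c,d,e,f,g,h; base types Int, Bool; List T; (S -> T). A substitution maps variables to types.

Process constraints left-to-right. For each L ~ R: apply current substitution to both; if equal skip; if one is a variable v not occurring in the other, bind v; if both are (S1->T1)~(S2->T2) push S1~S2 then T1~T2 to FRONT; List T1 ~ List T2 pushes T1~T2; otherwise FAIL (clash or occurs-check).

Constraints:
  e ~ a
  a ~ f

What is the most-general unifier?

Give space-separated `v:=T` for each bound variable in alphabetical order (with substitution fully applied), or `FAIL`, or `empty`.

step 1: unify e ~ a  [subst: {-} | 1 pending]
  bind e := a
step 2: unify a ~ f  [subst: {e:=a} | 0 pending]
  bind a := f

Answer: a:=f e:=f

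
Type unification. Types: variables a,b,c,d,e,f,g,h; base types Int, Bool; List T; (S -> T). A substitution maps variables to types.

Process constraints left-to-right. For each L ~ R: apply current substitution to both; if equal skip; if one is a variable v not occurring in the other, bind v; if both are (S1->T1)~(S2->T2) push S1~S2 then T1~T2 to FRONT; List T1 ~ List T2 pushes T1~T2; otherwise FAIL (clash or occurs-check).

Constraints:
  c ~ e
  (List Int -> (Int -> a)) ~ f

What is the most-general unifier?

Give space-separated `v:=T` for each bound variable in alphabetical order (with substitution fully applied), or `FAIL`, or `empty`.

step 1: unify c ~ e  [subst: {-} | 1 pending]
  bind c := e
step 2: unify (List Int -> (Int -> a)) ~ f  [subst: {c:=e} | 0 pending]
  bind f := (List Int -> (Int -> a))

Answer: c:=e f:=(List Int -> (Int -> a))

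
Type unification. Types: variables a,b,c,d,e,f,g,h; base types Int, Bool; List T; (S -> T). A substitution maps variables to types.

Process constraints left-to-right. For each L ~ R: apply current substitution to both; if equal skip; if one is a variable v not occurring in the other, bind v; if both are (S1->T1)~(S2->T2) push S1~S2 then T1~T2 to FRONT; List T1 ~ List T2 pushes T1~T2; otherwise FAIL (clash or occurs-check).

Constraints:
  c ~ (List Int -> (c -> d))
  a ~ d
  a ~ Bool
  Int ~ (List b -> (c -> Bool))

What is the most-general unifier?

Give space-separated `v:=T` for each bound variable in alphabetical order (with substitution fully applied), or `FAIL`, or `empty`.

Answer: FAIL

Derivation:
step 1: unify c ~ (List Int -> (c -> d))  [subst: {-} | 3 pending]
  occurs-check fail: c in (List Int -> (c -> d))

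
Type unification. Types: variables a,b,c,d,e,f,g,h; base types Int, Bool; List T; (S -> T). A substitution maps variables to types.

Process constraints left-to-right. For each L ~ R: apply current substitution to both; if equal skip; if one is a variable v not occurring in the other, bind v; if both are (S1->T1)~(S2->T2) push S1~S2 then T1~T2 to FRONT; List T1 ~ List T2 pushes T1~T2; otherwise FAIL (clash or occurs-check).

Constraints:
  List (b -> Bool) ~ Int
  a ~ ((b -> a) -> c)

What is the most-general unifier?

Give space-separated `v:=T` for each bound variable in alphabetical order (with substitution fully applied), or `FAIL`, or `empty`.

step 1: unify List (b -> Bool) ~ Int  [subst: {-} | 1 pending]
  clash: List (b -> Bool) vs Int

Answer: FAIL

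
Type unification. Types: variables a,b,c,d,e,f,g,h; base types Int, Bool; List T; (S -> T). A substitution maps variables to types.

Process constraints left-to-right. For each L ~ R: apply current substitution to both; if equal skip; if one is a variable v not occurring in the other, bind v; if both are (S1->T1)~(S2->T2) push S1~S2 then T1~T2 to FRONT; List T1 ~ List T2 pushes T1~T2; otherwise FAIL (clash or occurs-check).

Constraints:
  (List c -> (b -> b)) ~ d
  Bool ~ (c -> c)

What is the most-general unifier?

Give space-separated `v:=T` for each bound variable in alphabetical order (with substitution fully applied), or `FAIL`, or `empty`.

step 1: unify (List c -> (b -> b)) ~ d  [subst: {-} | 1 pending]
  bind d := (List c -> (b -> b))
step 2: unify Bool ~ (c -> c)  [subst: {d:=(List c -> (b -> b))} | 0 pending]
  clash: Bool vs (c -> c)

Answer: FAIL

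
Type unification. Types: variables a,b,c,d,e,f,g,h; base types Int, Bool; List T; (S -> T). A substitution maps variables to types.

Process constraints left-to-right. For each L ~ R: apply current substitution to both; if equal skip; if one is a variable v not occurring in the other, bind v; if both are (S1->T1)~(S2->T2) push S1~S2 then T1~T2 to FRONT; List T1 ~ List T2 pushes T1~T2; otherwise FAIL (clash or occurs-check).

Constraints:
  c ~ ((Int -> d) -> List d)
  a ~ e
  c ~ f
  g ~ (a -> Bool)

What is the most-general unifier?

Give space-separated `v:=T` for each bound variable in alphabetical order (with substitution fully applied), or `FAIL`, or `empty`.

Answer: a:=e c:=((Int -> d) -> List d) f:=((Int -> d) -> List d) g:=(e -> Bool)

Derivation:
step 1: unify c ~ ((Int -> d) -> List d)  [subst: {-} | 3 pending]
  bind c := ((Int -> d) -> List d)
step 2: unify a ~ e  [subst: {c:=((Int -> d) -> List d)} | 2 pending]
  bind a := e
step 3: unify ((Int -> d) -> List d) ~ f  [subst: {c:=((Int -> d) -> List d), a:=e} | 1 pending]
  bind f := ((Int -> d) -> List d)
step 4: unify g ~ (e -> Bool)  [subst: {c:=((Int -> d) -> List d), a:=e, f:=((Int -> d) -> List d)} | 0 pending]
  bind g := (e -> Bool)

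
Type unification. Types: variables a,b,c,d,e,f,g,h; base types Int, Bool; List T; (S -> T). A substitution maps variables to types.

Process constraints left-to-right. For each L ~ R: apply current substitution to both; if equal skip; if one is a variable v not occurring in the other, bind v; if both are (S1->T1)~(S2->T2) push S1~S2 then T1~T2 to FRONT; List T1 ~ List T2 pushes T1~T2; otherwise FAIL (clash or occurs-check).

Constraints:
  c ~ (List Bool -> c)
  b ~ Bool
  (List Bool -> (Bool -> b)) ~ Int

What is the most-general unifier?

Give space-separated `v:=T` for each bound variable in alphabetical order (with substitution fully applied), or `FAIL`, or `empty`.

step 1: unify c ~ (List Bool -> c)  [subst: {-} | 2 pending]
  occurs-check fail: c in (List Bool -> c)

Answer: FAIL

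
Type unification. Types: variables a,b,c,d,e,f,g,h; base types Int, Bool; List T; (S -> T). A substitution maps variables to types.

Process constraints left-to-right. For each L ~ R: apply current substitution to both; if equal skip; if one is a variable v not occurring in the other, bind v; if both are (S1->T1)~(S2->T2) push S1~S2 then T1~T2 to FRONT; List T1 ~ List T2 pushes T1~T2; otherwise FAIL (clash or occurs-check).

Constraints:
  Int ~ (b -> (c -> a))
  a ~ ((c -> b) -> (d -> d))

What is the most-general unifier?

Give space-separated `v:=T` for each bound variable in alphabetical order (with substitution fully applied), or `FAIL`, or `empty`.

step 1: unify Int ~ (b -> (c -> a))  [subst: {-} | 1 pending]
  clash: Int vs (b -> (c -> a))

Answer: FAIL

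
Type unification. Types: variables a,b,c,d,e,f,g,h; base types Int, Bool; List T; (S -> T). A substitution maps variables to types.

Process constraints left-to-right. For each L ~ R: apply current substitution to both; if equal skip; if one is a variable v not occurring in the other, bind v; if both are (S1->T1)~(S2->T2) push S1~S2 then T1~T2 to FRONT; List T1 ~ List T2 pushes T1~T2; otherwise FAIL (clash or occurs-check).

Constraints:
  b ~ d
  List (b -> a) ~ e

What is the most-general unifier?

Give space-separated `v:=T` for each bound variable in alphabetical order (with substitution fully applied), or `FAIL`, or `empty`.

step 1: unify b ~ d  [subst: {-} | 1 pending]
  bind b := d
step 2: unify List (d -> a) ~ e  [subst: {b:=d} | 0 pending]
  bind e := List (d -> a)

Answer: b:=d e:=List (d -> a)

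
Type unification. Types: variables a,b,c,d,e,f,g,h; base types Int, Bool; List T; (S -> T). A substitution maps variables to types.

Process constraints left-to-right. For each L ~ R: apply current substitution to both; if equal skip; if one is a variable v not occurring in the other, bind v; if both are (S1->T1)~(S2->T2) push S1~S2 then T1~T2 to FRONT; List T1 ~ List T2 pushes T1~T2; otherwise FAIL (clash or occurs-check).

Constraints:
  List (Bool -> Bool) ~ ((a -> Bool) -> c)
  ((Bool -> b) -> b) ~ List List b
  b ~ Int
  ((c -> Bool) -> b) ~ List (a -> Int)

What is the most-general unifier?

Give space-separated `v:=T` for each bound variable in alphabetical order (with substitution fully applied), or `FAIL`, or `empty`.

Answer: FAIL

Derivation:
step 1: unify List (Bool -> Bool) ~ ((a -> Bool) -> c)  [subst: {-} | 3 pending]
  clash: List (Bool -> Bool) vs ((a -> Bool) -> c)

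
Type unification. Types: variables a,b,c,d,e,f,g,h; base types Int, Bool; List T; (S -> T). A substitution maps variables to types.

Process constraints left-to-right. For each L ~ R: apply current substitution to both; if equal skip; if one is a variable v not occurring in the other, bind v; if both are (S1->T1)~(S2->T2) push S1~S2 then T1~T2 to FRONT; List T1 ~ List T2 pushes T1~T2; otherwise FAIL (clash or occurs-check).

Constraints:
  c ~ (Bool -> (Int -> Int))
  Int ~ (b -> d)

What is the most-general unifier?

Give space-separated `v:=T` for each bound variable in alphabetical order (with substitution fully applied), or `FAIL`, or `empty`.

step 1: unify c ~ (Bool -> (Int -> Int))  [subst: {-} | 1 pending]
  bind c := (Bool -> (Int -> Int))
step 2: unify Int ~ (b -> d)  [subst: {c:=(Bool -> (Int -> Int))} | 0 pending]
  clash: Int vs (b -> d)

Answer: FAIL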